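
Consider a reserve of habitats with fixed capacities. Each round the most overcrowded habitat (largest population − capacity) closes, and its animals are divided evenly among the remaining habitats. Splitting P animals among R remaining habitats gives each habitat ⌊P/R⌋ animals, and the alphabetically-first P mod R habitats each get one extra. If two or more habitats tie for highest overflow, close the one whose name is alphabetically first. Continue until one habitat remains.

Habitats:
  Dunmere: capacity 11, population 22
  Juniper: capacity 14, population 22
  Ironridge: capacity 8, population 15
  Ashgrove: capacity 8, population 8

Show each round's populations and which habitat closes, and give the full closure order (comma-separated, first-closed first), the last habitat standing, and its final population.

Closure order: Dunmere, Juniper, Ironridge
Last habitat: Ashgrove with 67 animals

Round 1: Ashgrove=8 Dunmere=22 Ironridge=15 Juniper=22 → close Dunmere (overflow 11)
  22÷3 = 7 each, +1 to first 1
Round 2: Ashgrove=16 Ironridge=22 Juniper=29 → close Juniper (overflow 15)
  29÷2 = 14 each, +1 to first 1
Round 3: Ashgrove=31 Ironridge=36 → close Ironridge (overflow 28)
  36÷1 = 36 each, +1 to first 0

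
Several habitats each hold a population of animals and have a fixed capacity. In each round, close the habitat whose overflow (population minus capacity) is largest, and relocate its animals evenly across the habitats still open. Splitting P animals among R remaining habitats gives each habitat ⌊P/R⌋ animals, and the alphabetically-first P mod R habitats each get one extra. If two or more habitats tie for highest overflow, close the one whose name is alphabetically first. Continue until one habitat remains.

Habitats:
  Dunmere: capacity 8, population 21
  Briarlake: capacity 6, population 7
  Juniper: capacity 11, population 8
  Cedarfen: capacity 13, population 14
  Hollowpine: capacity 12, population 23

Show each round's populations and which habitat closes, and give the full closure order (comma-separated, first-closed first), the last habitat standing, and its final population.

Round 1: Briarlake=7 Cedarfen=14 Dunmere=21 Hollowpine=23 Juniper=8 → close Dunmere (overflow 13)
  21÷4 = 5 each, +1 to first 1
Round 2: Briarlake=13 Cedarfen=19 Hollowpine=28 Juniper=13 → close Hollowpine (overflow 16)
  28÷3 = 9 each, +1 to first 1
Round 3: Briarlake=23 Cedarfen=28 Juniper=22 → close Briarlake (overflow 17)
  23÷2 = 11 each, +1 to first 1
Round 4: Cedarfen=40 Juniper=33 → close Cedarfen (overflow 27)
  40÷1 = 40 each, +1 to first 0

Closure order: Dunmere, Hollowpine, Briarlake, Cedarfen
Last habitat: Juniper with 73 animals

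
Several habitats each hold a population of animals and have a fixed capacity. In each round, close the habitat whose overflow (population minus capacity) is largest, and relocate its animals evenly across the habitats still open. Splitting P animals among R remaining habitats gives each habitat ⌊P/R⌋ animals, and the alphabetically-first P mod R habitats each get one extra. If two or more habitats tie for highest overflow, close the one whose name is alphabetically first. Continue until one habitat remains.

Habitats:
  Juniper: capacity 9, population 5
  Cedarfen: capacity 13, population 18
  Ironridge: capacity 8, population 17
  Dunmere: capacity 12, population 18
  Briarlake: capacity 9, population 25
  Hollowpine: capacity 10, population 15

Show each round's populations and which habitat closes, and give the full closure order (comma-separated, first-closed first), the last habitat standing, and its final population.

Closure order: Briarlake, Ironridge, Dunmere, Cedarfen, Hollowpine
Last habitat: Juniper with 98 animals

Round 1: Briarlake=25 Cedarfen=18 Dunmere=18 Hollowpine=15 Ironridge=17 Juniper=5 → close Briarlake (overflow 16)
  25÷5 = 5 each, +1 to first 0
Round 2: Cedarfen=23 Dunmere=23 Hollowpine=20 Ironridge=22 Juniper=10 → close Ironridge (overflow 14)
  22÷4 = 5 each, +1 to first 2
Round 3: Cedarfen=29 Dunmere=29 Hollowpine=25 Juniper=15 → close Dunmere (overflow 17)
  29÷3 = 9 each, +1 to first 2
Round 4: Cedarfen=39 Hollowpine=35 Juniper=24 → close Cedarfen (overflow 26)
  39÷2 = 19 each, +1 to first 1
Round 5: Hollowpine=55 Juniper=43 → close Hollowpine (overflow 45)
  55÷1 = 55 each, +1 to first 0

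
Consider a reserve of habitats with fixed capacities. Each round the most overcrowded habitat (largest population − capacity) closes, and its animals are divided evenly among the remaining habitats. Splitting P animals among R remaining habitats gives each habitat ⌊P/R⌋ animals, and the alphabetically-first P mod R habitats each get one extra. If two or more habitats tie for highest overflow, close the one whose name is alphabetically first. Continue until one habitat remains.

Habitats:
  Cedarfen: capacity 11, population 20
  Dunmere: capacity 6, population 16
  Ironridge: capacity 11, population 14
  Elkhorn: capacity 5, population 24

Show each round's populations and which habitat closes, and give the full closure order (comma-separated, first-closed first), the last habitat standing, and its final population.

Closure order: Elkhorn, Dunmere, Cedarfen
Last habitat: Ironridge with 74 animals

Round 1: Cedarfen=20 Dunmere=16 Elkhorn=24 Ironridge=14 → close Elkhorn (overflow 19)
  24÷3 = 8 each, +1 to first 0
Round 2: Cedarfen=28 Dunmere=24 Ironridge=22 → close Dunmere (overflow 18)
  24÷2 = 12 each, +1 to first 0
Round 3: Cedarfen=40 Ironridge=34 → close Cedarfen (overflow 29)
  40÷1 = 40 each, +1 to first 0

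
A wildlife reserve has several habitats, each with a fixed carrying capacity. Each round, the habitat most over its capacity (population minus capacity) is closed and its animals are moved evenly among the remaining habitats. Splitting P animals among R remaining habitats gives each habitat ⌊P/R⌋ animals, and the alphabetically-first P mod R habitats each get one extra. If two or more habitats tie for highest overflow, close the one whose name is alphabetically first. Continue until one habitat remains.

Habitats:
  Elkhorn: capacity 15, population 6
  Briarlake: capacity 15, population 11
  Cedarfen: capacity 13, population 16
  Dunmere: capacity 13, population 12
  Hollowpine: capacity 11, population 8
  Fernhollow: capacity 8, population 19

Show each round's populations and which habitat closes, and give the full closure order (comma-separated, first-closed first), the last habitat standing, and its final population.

Closure order: Fernhollow, Cedarfen, Dunmere, Briarlake, Hollowpine
Last habitat: Elkhorn with 72 animals

Round 1: Briarlake=11 Cedarfen=16 Dunmere=12 Elkhorn=6 Fernhollow=19 Hollowpine=8 → close Fernhollow (overflow 11)
  19÷5 = 3 each, +1 to first 4
Round 2: Briarlake=15 Cedarfen=20 Dunmere=16 Elkhorn=10 Hollowpine=11 → close Cedarfen (overflow 7)
  20÷4 = 5 each, +1 to first 0
Round 3: Briarlake=20 Dunmere=21 Elkhorn=15 Hollowpine=16 → close Dunmere (overflow 8)
  21÷3 = 7 each, +1 to first 0
Round 4: Briarlake=27 Elkhorn=22 Hollowpine=23 → close Briarlake (overflow 12)
  27÷2 = 13 each, +1 to first 1
Round 5: Elkhorn=36 Hollowpine=36 → close Hollowpine (overflow 25)
  36÷1 = 36 each, +1 to first 0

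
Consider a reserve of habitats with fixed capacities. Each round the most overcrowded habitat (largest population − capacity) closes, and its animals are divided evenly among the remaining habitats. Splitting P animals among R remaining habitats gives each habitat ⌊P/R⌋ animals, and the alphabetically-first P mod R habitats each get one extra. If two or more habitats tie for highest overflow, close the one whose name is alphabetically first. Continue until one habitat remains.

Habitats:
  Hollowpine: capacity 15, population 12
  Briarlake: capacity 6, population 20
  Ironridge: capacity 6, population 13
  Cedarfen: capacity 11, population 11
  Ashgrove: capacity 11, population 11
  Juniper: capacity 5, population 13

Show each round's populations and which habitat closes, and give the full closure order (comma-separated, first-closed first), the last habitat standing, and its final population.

Round 1: Ashgrove=11 Briarlake=20 Cedarfen=11 Hollowpine=12 Ironridge=13 Juniper=13 → close Briarlake (overflow 14)
  20÷5 = 4 each, +1 to first 0
Round 2: Ashgrove=15 Cedarfen=15 Hollowpine=16 Ironridge=17 Juniper=17 → close Juniper (overflow 12)
  17÷4 = 4 each, +1 to first 1
Round 3: Ashgrove=20 Cedarfen=19 Hollowpine=20 Ironridge=21 → close Ironridge (overflow 15)
  21÷3 = 7 each, +1 to first 0
Round 4: Ashgrove=27 Cedarfen=26 Hollowpine=27 → close Ashgrove (overflow 16)
  27÷2 = 13 each, +1 to first 1
Round 5: Cedarfen=40 Hollowpine=40 → close Cedarfen (overflow 29)
  40÷1 = 40 each, +1 to first 0

Closure order: Briarlake, Juniper, Ironridge, Ashgrove, Cedarfen
Last habitat: Hollowpine with 80 animals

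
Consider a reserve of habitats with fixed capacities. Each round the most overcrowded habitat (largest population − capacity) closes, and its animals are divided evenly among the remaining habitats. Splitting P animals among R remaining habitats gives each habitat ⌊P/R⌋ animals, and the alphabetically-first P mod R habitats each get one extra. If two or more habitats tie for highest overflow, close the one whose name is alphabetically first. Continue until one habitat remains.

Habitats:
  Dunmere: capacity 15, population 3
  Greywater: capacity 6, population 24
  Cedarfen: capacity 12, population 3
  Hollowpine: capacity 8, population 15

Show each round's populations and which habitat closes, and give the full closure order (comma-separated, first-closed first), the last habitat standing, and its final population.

Closure order: Greywater, Hollowpine, Cedarfen
Last habitat: Dunmere with 45 animals

Round 1: Cedarfen=3 Dunmere=3 Greywater=24 Hollowpine=15 → close Greywater (overflow 18)
  24÷3 = 8 each, +1 to first 0
Round 2: Cedarfen=11 Dunmere=11 Hollowpine=23 → close Hollowpine (overflow 15)
  23÷2 = 11 each, +1 to first 1
Round 3: Cedarfen=23 Dunmere=22 → close Cedarfen (overflow 11)
  23÷1 = 23 each, +1 to first 0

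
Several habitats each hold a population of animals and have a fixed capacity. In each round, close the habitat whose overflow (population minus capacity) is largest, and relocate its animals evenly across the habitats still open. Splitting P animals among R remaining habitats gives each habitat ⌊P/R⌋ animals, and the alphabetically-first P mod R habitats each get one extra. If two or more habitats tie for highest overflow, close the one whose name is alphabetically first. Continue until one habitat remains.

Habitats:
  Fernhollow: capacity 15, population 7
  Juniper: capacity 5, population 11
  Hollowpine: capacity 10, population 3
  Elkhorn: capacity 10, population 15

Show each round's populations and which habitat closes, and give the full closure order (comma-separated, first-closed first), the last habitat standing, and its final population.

Round 1: Elkhorn=15 Fernhollow=7 Hollowpine=3 Juniper=11 → close Juniper (overflow 6)
  11÷3 = 3 each, +1 to first 2
Round 2: Elkhorn=19 Fernhollow=11 Hollowpine=6 → close Elkhorn (overflow 9)
  19÷2 = 9 each, +1 to first 1
Round 3: Fernhollow=21 Hollowpine=15 → close Fernhollow (overflow 6)
  21÷1 = 21 each, +1 to first 0

Closure order: Juniper, Elkhorn, Fernhollow
Last habitat: Hollowpine with 36 animals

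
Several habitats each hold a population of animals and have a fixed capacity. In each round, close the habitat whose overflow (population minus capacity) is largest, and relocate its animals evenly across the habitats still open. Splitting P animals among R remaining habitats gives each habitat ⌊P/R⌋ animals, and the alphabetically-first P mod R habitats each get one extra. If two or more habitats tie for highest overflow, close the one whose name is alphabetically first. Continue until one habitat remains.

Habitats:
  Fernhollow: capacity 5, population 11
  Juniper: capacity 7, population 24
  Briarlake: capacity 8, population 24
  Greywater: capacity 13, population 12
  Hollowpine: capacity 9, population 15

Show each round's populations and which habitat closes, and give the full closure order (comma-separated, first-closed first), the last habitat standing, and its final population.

Closure order: Juniper, Briarlake, Fernhollow, Hollowpine
Last habitat: Greywater with 86 animals

Round 1: Briarlake=24 Fernhollow=11 Greywater=12 Hollowpine=15 Juniper=24 → close Juniper (overflow 17)
  24÷4 = 6 each, +1 to first 0
Round 2: Briarlake=30 Fernhollow=17 Greywater=18 Hollowpine=21 → close Briarlake (overflow 22)
  30÷3 = 10 each, +1 to first 0
Round 3: Fernhollow=27 Greywater=28 Hollowpine=31 → close Fernhollow (overflow 22)
  27÷2 = 13 each, +1 to first 1
Round 4: Greywater=42 Hollowpine=44 → close Hollowpine (overflow 35)
  44÷1 = 44 each, +1 to first 0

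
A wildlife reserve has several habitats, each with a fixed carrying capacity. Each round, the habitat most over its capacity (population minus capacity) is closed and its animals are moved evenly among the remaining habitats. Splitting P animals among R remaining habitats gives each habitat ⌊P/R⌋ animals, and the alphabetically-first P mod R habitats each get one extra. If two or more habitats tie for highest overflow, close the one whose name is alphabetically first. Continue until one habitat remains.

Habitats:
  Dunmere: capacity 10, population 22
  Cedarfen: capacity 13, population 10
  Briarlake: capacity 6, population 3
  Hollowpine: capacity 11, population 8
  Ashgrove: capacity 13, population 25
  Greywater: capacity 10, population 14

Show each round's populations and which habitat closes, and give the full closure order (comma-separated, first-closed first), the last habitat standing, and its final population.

Round 1: Ashgrove=25 Briarlake=3 Cedarfen=10 Dunmere=22 Greywater=14 Hollowpine=8 → close Ashgrove (overflow 12)
  25÷5 = 5 each, +1 to first 0
Round 2: Briarlake=8 Cedarfen=15 Dunmere=27 Greywater=19 Hollowpine=13 → close Dunmere (overflow 17)
  27÷4 = 6 each, +1 to first 3
Round 3: Briarlake=15 Cedarfen=22 Greywater=26 Hollowpine=19 → close Greywater (overflow 16)
  26÷3 = 8 each, +1 to first 2
Round 4: Briarlake=24 Cedarfen=31 Hollowpine=27 → close Briarlake (overflow 18)
  24÷2 = 12 each, +1 to first 0
Round 5: Cedarfen=43 Hollowpine=39 → close Cedarfen (overflow 30)
  43÷1 = 43 each, +1 to first 0

Closure order: Ashgrove, Dunmere, Greywater, Briarlake, Cedarfen
Last habitat: Hollowpine with 82 animals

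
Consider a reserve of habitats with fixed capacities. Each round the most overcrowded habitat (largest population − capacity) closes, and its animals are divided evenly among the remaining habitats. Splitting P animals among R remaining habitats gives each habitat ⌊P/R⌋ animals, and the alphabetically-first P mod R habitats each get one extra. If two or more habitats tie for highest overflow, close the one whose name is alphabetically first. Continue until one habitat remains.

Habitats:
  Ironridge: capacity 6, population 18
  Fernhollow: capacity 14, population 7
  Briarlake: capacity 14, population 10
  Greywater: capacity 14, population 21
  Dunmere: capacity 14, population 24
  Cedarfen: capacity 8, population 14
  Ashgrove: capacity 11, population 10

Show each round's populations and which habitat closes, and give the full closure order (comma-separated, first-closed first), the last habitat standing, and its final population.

Round 1: Ashgrove=10 Briarlake=10 Cedarfen=14 Dunmere=24 Fernhollow=7 Greywater=21 Ironridge=18 → close Ironridge (overflow 12)
  18÷6 = 3 each, +1 to first 0
Round 2: Ashgrove=13 Briarlake=13 Cedarfen=17 Dunmere=27 Fernhollow=10 Greywater=24 → close Dunmere (overflow 13)
  27÷5 = 5 each, +1 to first 2
Round 3: Ashgrove=19 Briarlake=19 Cedarfen=22 Fernhollow=15 Greywater=29 → close Greywater (overflow 15)
  29÷4 = 7 each, +1 to first 1
Round 4: Ashgrove=27 Briarlake=26 Cedarfen=29 Fernhollow=22 → close Cedarfen (overflow 21)
  29÷3 = 9 each, +1 to first 2
Round 5: Ashgrove=37 Briarlake=36 Fernhollow=31 → close Ashgrove (overflow 26)
  37÷2 = 18 each, +1 to first 1
Round 6: Briarlake=55 Fernhollow=49 → close Briarlake (overflow 41)
  55÷1 = 55 each, +1 to first 0

Closure order: Ironridge, Dunmere, Greywater, Cedarfen, Ashgrove, Briarlake
Last habitat: Fernhollow with 104 animals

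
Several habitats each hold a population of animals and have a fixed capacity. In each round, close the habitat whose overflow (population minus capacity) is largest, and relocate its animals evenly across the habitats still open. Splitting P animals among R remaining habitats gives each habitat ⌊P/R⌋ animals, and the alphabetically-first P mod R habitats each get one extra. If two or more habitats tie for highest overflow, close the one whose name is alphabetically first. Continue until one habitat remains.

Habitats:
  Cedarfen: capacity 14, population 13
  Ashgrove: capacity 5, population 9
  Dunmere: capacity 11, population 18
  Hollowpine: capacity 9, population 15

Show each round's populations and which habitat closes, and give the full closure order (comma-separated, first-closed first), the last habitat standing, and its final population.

Closure order: Dunmere, Hollowpine, Ashgrove
Last habitat: Cedarfen with 55 animals

Round 1: Ashgrove=9 Cedarfen=13 Dunmere=18 Hollowpine=15 → close Dunmere (overflow 7)
  18÷3 = 6 each, +1 to first 0
Round 2: Ashgrove=15 Cedarfen=19 Hollowpine=21 → close Hollowpine (overflow 12)
  21÷2 = 10 each, +1 to first 1
Round 3: Ashgrove=26 Cedarfen=29 → close Ashgrove (overflow 21)
  26÷1 = 26 each, +1 to first 0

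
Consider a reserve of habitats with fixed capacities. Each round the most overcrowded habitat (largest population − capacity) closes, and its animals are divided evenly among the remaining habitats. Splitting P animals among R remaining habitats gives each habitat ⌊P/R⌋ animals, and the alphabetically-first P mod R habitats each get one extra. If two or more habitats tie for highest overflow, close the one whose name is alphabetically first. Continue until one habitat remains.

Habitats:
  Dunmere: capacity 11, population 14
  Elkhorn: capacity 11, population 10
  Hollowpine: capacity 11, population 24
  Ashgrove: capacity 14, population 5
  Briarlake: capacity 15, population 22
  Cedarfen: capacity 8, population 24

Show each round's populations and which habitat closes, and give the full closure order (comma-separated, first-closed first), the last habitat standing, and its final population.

Round 1: Ashgrove=5 Briarlake=22 Cedarfen=24 Dunmere=14 Elkhorn=10 Hollowpine=24 → close Cedarfen (overflow 16)
  24÷5 = 4 each, +1 to first 4
Round 2: Ashgrove=10 Briarlake=27 Dunmere=19 Elkhorn=15 Hollowpine=28 → close Hollowpine (overflow 17)
  28÷4 = 7 each, +1 to first 0
Round 3: Ashgrove=17 Briarlake=34 Dunmere=26 Elkhorn=22 → close Briarlake (overflow 19)
  34÷3 = 11 each, +1 to first 1
Round 4: Ashgrove=29 Dunmere=37 Elkhorn=33 → close Dunmere (overflow 26)
  37÷2 = 18 each, +1 to first 1
Round 5: Ashgrove=48 Elkhorn=51 → close Elkhorn (overflow 40)
  51÷1 = 51 each, +1 to first 0

Closure order: Cedarfen, Hollowpine, Briarlake, Dunmere, Elkhorn
Last habitat: Ashgrove with 99 animals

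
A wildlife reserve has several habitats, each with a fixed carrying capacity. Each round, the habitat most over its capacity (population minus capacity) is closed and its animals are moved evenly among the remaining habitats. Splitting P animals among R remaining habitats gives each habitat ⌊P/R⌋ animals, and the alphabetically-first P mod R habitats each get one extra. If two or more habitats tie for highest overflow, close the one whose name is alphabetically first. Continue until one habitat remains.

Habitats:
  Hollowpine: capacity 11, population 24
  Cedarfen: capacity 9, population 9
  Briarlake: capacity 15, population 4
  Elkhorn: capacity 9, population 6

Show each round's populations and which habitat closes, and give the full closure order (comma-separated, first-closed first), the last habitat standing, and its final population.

Closure order: Hollowpine, Cedarfen, Elkhorn
Last habitat: Briarlake with 43 animals

Round 1: Briarlake=4 Cedarfen=9 Elkhorn=6 Hollowpine=24 → close Hollowpine (overflow 13)
  24÷3 = 8 each, +1 to first 0
Round 2: Briarlake=12 Cedarfen=17 Elkhorn=14 → close Cedarfen (overflow 8)
  17÷2 = 8 each, +1 to first 1
Round 3: Briarlake=21 Elkhorn=22 → close Elkhorn (overflow 13)
  22÷1 = 22 each, +1 to first 0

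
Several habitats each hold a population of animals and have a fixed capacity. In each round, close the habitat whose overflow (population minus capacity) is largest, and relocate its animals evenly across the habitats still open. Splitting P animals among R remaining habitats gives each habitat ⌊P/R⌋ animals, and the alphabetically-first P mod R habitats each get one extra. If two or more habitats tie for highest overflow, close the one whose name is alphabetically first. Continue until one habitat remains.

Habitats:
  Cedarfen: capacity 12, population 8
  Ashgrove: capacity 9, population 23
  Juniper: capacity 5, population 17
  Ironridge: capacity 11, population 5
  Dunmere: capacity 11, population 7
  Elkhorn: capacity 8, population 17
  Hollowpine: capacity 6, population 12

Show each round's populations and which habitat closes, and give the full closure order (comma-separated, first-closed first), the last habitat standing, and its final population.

Round 1: Ashgrove=23 Cedarfen=8 Dunmere=7 Elkhorn=17 Hollowpine=12 Ironridge=5 Juniper=17 → close Ashgrove (overflow 14)
  23÷6 = 3 each, +1 to first 5
Round 2: Cedarfen=12 Dunmere=11 Elkhorn=21 Hollowpine=16 Ironridge=9 Juniper=20 → close Juniper (overflow 15)
  20÷5 = 4 each, +1 to first 0
Round 3: Cedarfen=16 Dunmere=15 Elkhorn=25 Hollowpine=20 Ironridge=13 → close Elkhorn (overflow 17)
  25÷4 = 6 each, +1 to first 1
Round 4: Cedarfen=23 Dunmere=21 Hollowpine=26 Ironridge=19 → close Hollowpine (overflow 20)
  26÷3 = 8 each, +1 to first 2
Round 5: Cedarfen=32 Dunmere=30 Ironridge=27 → close Cedarfen (overflow 20)
  32÷2 = 16 each, +1 to first 0
Round 6: Dunmere=46 Ironridge=43 → close Dunmere (overflow 35)
  46÷1 = 46 each, +1 to first 0

Closure order: Ashgrove, Juniper, Elkhorn, Hollowpine, Cedarfen, Dunmere
Last habitat: Ironridge with 89 animals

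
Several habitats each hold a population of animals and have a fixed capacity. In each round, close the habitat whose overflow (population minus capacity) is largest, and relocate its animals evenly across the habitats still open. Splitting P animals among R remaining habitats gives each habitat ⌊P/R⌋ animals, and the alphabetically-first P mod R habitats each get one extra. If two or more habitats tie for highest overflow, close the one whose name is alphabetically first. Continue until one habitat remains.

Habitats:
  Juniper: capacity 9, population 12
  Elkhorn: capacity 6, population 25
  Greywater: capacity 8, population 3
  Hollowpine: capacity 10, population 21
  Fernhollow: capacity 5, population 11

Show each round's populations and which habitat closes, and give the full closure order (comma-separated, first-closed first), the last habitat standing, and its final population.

Closure order: Elkhorn, Hollowpine, Fernhollow, Juniper
Last habitat: Greywater with 72 animals

Round 1: Elkhorn=25 Fernhollow=11 Greywater=3 Hollowpine=21 Juniper=12 → close Elkhorn (overflow 19)
  25÷4 = 6 each, +1 to first 1
Round 2: Fernhollow=18 Greywater=9 Hollowpine=27 Juniper=18 → close Hollowpine (overflow 17)
  27÷3 = 9 each, +1 to first 0
Round 3: Fernhollow=27 Greywater=18 Juniper=27 → close Fernhollow (overflow 22)
  27÷2 = 13 each, +1 to first 1
Round 4: Greywater=32 Juniper=40 → close Juniper (overflow 31)
  40÷1 = 40 each, +1 to first 0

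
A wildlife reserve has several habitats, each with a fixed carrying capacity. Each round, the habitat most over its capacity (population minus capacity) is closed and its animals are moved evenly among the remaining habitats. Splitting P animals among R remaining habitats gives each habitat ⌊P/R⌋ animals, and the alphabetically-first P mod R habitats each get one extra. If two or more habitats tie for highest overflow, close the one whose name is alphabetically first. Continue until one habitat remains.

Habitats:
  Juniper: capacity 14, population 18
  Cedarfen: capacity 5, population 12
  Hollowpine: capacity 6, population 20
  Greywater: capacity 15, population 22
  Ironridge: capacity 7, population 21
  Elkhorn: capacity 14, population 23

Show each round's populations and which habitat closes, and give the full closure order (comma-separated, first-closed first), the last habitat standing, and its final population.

Closure order: Hollowpine, Ironridge, Elkhorn, Cedarfen, Greywater
Last habitat: Juniper with 116 animals

Round 1: Cedarfen=12 Elkhorn=23 Greywater=22 Hollowpine=20 Ironridge=21 Juniper=18 → close Hollowpine (overflow 14)
  20÷5 = 4 each, +1 to first 0
Round 2: Cedarfen=16 Elkhorn=27 Greywater=26 Ironridge=25 Juniper=22 → close Ironridge (overflow 18)
  25÷4 = 6 each, +1 to first 1
Round 3: Cedarfen=23 Elkhorn=33 Greywater=32 Juniper=28 → close Elkhorn (overflow 19)
  33÷3 = 11 each, +1 to first 0
Round 4: Cedarfen=34 Greywater=43 Juniper=39 → close Cedarfen (overflow 29)
  34÷2 = 17 each, +1 to first 0
Round 5: Greywater=60 Juniper=56 → close Greywater (overflow 45)
  60÷1 = 60 each, +1 to first 0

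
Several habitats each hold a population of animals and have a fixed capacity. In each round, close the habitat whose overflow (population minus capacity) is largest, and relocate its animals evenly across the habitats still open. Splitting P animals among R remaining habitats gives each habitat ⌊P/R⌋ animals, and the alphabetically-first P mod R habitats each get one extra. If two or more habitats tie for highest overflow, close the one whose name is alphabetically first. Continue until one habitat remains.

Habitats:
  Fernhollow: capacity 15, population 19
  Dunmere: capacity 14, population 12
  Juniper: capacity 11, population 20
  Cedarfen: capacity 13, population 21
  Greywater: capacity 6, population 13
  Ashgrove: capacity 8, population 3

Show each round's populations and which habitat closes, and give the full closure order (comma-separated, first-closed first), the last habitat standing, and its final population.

Round 1: Ashgrove=3 Cedarfen=21 Dunmere=12 Fernhollow=19 Greywater=13 Juniper=20 → close Juniper (overflow 9)
  20÷5 = 4 each, +1 to first 0
Round 2: Ashgrove=7 Cedarfen=25 Dunmere=16 Fernhollow=23 Greywater=17 → close Cedarfen (overflow 12)
  25÷4 = 6 each, +1 to first 1
Round 3: Ashgrove=14 Dunmere=22 Fernhollow=29 Greywater=23 → close Greywater (overflow 17)
  23÷3 = 7 each, +1 to first 2
Round 4: Ashgrove=22 Dunmere=30 Fernhollow=36 → close Fernhollow (overflow 21)
  36÷2 = 18 each, +1 to first 0
Round 5: Ashgrove=40 Dunmere=48 → close Dunmere (overflow 34)
  48÷1 = 48 each, +1 to first 0

Closure order: Juniper, Cedarfen, Greywater, Fernhollow, Dunmere
Last habitat: Ashgrove with 88 animals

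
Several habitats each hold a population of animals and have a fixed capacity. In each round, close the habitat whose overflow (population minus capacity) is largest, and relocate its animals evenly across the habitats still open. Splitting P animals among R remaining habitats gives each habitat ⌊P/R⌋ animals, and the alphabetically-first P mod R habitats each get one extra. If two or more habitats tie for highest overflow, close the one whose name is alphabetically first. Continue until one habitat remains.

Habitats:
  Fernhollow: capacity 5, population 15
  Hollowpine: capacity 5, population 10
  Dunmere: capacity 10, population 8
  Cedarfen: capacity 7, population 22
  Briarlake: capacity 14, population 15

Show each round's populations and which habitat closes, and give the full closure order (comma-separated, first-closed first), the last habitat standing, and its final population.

Round 1: Briarlake=15 Cedarfen=22 Dunmere=8 Fernhollow=15 Hollowpine=10 → close Cedarfen (overflow 15)
  22÷4 = 5 each, +1 to first 2
Round 2: Briarlake=21 Dunmere=14 Fernhollow=20 Hollowpine=15 → close Fernhollow (overflow 15)
  20÷3 = 6 each, +1 to first 2
Round 3: Briarlake=28 Dunmere=21 Hollowpine=21 → close Hollowpine (overflow 16)
  21÷2 = 10 each, +1 to first 1
Round 4: Briarlake=39 Dunmere=31 → close Briarlake (overflow 25)
  39÷1 = 39 each, +1 to first 0

Closure order: Cedarfen, Fernhollow, Hollowpine, Briarlake
Last habitat: Dunmere with 70 animals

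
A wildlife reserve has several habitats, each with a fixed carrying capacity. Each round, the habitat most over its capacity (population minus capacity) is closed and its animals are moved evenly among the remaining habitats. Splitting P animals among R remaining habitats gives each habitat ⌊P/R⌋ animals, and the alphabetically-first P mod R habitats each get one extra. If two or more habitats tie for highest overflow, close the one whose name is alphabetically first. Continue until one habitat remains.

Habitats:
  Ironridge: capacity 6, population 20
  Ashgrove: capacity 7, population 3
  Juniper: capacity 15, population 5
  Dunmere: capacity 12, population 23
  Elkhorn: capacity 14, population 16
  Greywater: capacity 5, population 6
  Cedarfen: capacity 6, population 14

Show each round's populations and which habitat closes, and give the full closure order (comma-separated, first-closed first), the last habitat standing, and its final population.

Round 1: Ashgrove=3 Cedarfen=14 Dunmere=23 Elkhorn=16 Greywater=6 Ironridge=20 Juniper=5 → close Ironridge (overflow 14)
  20÷6 = 3 each, +1 to first 2
Round 2: Ashgrove=7 Cedarfen=18 Dunmere=26 Elkhorn=19 Greywater=9 Juniper=8 → close Dunmere (overflow 14)
  26÷5 = 5 each, +1 to first 1
Round 3: Ashgrove=13 Cedarfen=23 Elkhorn=24 Greywater=14 Juniper=13 → close Cedarfen (overflow 17)
  23÷4 = 5 each, +1 to first 3
Round 4: Ashgrove=19 Elkhorn=30 Greywater=20 Juniper=18 → close Elkhorn (overflow 16)
  30÷3 = 10 each, +1 to first 0
Round 5: Ashgrove=29 Greywater=30 Juniper=28 → close Greywater (overflow 25)
  30÷2 = 15 each, +1 to first 0
Round 6: Ashgrove=44 Juniper=43 → close Ashgrove (overflow 37)
  44÷1 = 44 each, +1 to first 0

Closure order: Ironridge, Dunmere, Cedarfen, Elkhorn, Greywater, Ashgrove
Last habitat: Juniper with 87 animals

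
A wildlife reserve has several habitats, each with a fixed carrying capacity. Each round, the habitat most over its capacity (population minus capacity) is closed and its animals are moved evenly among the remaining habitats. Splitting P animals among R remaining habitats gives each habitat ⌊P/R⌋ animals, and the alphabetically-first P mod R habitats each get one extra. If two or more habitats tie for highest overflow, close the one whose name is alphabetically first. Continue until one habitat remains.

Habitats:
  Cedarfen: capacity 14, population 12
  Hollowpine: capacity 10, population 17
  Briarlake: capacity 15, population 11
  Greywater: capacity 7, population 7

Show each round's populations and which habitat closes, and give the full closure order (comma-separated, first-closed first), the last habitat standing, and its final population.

Round 1: Briarlake=11 Cedarfen=12 Greywater=7 Hollowpine=17 → close Hollowpine (overflow 7)
  17÷3 = 5 each, +1 to first 2
Round 2: Briarlake=17 Cedarfen=18 Greywater=12 → close Greywater (overflow 5)
  12÷2 = 6 each, +1 to first 0
Round 3: Briarlake=23 Cedarfen=24 → close Cedarfen (overflow 10)
  24÷1 = 24 each, +1 to first 0

Closure order: Hollowpine, Greywater, Cedarfen
Last habitat: Briarlake with 47 animals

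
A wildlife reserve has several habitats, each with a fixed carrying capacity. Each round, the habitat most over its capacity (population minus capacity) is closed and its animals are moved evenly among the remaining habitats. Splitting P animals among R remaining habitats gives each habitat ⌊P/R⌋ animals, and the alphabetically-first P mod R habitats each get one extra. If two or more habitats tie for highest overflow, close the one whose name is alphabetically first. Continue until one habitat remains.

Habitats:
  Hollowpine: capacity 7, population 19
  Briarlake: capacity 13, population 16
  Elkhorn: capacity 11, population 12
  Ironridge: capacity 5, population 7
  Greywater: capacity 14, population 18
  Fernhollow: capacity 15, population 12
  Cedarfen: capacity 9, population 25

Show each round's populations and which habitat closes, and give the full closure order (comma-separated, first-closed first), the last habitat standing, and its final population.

Round 1: Briarlake=16 Cedarfen=25 Elkhorn=12 Fernhollow=12 Greywater=18 Hollowpine=19 Ironridge=7 → close Cedarfen (overflow 16)
  25÷6 = 4 each, +1 to first 1
Round 2: Briarlake=21 Elkhorn=16 Fernhollow=16 Greywater=22 Hollowpine=23 Ironridge=11 → close Hollowpine (overflow 16)
  23÷5 = 4 each, +1 to first 3
Round 3: Briarlake=26 Elkhorn=21 Fernhollow=21 Greywater=26 Ironridge=15 → close Briarlake (overflow 13)
  26÷4 = 6 each, +1 to first 2
Round 4: Elkhorn=28 Fernhollow=28 Greywater=32 Ironridge=21 → close Greywater (overflow 18)
  32÷3 = 10 each, +1 to first 2
Round 5: Elkhorn=39 Fernhollow=39 Ironridge=31 → close Elkhorn (overflow 28)
  39÷2 = 19 each, +1 to first 1
Round 6: Fernhollow=59 Ironridge=50 → close Ironridge (overflow 45)
  50÷1 = 50 each, +1 to first 0

Closure order: Cedarfen, Hollowpine, Briarlake, Greywater, Elkhorn, Ironridge
Last habitat: Fernhollow with 109 animals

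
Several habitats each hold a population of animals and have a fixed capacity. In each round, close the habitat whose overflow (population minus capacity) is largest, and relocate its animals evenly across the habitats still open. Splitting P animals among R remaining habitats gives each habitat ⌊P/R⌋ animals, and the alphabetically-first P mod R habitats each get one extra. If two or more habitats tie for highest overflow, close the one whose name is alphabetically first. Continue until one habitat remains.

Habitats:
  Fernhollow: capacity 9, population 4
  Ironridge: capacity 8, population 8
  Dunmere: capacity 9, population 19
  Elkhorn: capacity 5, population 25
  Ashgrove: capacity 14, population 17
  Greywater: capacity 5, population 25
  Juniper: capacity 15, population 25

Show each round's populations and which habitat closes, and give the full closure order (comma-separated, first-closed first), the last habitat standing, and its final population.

Round 1: Ashgrove=17 Dunmere=19 Elkhorn=25 Fernhollow=4 Greywater=25 Ironridge=8 Juniper=25 → close Elkhorn (overflow 20)
  25÷6 = 4 each, +1 to first 1
Round 2: Ashgrove=22 Dunmere=23 Fernhollow=8 Greywater=29 Ironridge=12 Juniper=29 → close Greywater (overflow 24)
  29÷5 = 5 each, +1 to first 4
Round 3: Ashgrove=28 Dunmere=29 Fernhollow=14 Ironridge=18 Juniper=34 → close Dunmere (overflow 20)
  29÷4 = 7 each, +1 to first 1
Round 4: Ashgrove=36 Fernhollow=21 Ironridge=25 Juniper=41 → close Juniper (overflow 26)
  41÷3 = 13 each, +1 to first 2
Round 5: Ashgrove=50 Fernhollow=35 Ironridge=38 → close Ashgrove (overflow 36)
  50÷2 = 25 each, +1 to first 0
Round 6: Fernhollow=60 Ironridge=63 → close Ironridge (overflow 55)
  63÷1 = 63 each, +1 to first 0

Closure order: Elkhorn, Greywater, Dunmere, Juniper, Ashgrove, Ironridge
Last habitat: Fernhollow with 123 animals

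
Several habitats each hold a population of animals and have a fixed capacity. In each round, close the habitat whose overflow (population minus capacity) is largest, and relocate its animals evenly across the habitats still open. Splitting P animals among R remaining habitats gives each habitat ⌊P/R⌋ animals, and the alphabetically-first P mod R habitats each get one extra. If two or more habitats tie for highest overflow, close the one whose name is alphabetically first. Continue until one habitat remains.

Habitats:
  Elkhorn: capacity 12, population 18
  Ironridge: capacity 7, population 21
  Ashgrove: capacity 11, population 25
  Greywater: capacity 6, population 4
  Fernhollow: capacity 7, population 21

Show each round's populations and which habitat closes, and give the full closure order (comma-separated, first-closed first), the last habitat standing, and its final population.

Round 1: Ashgrove=25 Elkhorn=18 Fernhollow=21 Greywater=4 Ironridge=21 → close Ashgrove (overflow 14)
  25÷4 = 6 each, +1 to first 1
Round 2: Elkhorn=25 Fernhollow=27 Greywater=10 Ironridge=27 → close Fernhollow (overflow 20)
  27÷3 = 9 each, +1 to first 0
Round 3: Elkhorn=34 Greywater=19 Ironridge=36 → close Ironridge (overflow 29)
  36÷2 = 18 each, +1 to first 0
Round 4: Elkhorn=52 Greywater=37 → close Elkhorn (overflow 40)
  52÷1 = 52 each, +1 to first 0

Closure order: Ashgrove, Fernhollow, Ironridge, Elkhorn
Last habitat: Greywater with 89 animals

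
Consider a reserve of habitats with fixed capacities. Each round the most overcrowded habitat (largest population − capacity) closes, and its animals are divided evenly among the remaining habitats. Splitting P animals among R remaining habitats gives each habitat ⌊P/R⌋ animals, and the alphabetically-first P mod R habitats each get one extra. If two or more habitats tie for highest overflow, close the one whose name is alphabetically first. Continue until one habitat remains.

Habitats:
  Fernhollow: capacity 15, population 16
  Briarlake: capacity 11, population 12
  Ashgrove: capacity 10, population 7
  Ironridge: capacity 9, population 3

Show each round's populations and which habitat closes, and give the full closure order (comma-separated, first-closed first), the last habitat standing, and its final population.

Round 1: Ashgrove=7 Briarlake=12 Fernhollow=16 Ironridge=3 → close Briarlake (overflow 1)
  12÷3 = 4 each, +1 to first 0
Round 2: Ashgrove=11 Fernhollow=20 Ironridge=7 → close Fernhollow (overflow 5)
  20÷2 = 10 each, +1 to first 0
Round 3: Ashgrove=21 Ironridge=17 → close Ashgrove (overflow 11)
  21÷1 = 21 each, +1 to first 0

Closure order: Briarlake, Fernhollow, Ashgrove
Last habitat: Ironridge with 38 animals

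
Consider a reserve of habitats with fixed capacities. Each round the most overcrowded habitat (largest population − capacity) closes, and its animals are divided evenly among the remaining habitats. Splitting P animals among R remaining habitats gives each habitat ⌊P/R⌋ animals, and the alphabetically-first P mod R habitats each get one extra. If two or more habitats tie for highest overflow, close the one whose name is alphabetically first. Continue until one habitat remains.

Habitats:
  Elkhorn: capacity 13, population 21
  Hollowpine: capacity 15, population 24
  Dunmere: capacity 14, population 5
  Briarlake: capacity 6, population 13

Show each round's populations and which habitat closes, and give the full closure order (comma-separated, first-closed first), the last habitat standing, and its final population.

Round 1: Briarlake=13 Dunmere=5 Elkhorn=21 Hollowpine=24 → close Hollowpine (overflow 9)
  24÷3 = 8 each, +1 to first 0
Round 2: Briarlake=21 Dunmere=13 Elkhorn=29 → close Elkhorn (overflow 16)
  29÷2 = 14 each, +1 to first 1
Round 3: Briarlake=36 Dunmere=27 → close Briarlake (overflow 30)
  36÷1 = 36 each, +1 to first 0

Closure order: Hollowpine, Elkhorn, Briarlake
Last habitat: Dunmere with 63 animals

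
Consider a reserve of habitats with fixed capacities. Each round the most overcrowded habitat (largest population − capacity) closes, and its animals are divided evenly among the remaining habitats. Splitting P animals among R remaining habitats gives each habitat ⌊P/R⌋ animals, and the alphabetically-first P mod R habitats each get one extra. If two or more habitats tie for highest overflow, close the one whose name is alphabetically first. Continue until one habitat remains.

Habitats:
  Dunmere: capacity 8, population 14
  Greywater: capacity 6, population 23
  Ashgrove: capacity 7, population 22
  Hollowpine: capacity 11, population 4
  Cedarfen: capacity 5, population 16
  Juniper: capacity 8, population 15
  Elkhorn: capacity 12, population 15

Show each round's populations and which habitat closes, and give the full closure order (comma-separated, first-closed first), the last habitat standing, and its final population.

Closure order: Greywater, Ashgrove, Cedarfen, Dunmere, Juniper, Elkhorn
Last habitat: Hollowpine with 109 animals

Round 1: Ashgrove=22 Cedarfen=16 Dunmere=14 Elkhorn=15 Greywater=23 Hollowpine=4 Juniper=15 → close Greywater (overflow 17)
  23÷6 = 3 each, +1 to first 5
Round 2: Ashgrove=26 Cedarfen=20 Dunmere=18 Elkhorn=19 Hollowpine=8 Juniper=18 → close Ashgrove (overflow 19)
  26÷5 = 5 each, +1 to first 1
Round 3: Cedarfen=26 Dunmere=23 Elkhorn=24 Hollowpine=13 Juniper=23 → close Cedarfen (overflow 21)
  26÷4 = 6 each, +1 to first 2
Round 4: Dunmere=30 Elkhorn=31 Hollowpine=19 Juniper=29 → close Dunmere (overflow 22)
  30÷3 = 10 each, +1 to first 0
Round 5: Elkhorn=41 Hollowpine=29 Juniper=39 → close Juniper (overflow 31)
  39÷2 = 19 each, +1 to first 1
Round 6: Elkhorn=61 Hollowpine=48 → close Elkhorn (overflow 49)
  61÷1 = 61 each, +1 to first 0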